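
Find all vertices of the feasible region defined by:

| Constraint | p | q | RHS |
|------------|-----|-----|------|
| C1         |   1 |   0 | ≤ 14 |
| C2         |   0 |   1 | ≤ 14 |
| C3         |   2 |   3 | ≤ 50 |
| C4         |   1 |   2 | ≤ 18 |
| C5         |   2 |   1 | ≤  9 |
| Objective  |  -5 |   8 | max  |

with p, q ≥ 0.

(0, 0), (4.5, 0), (0, 9)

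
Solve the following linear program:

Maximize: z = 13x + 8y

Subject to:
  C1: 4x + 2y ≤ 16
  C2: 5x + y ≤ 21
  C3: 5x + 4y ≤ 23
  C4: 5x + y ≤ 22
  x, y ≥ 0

Evaluate the objective at each vertex of the feasible region:
  z(0, 0) = 0
  z(4, 0) = 52
  z(3, 2) = 55  ←
  z(0, 5.75) = 46
The maximum is at x = 3, y = 2.

x = 3, y = 2, z = 55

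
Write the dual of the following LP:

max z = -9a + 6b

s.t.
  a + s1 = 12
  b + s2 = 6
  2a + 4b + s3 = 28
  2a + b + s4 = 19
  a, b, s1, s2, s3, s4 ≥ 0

Primal max cᵀx s.t. Ax ≤ b, x ≥ 0  →  Dual min bᵀy s.t. Aᵀy ≥ c, y ≥ 0.

Minimize: z = 12y1 + 6y2 + 28y3 + 19y4

Subject to:
  y1 + 2y3 + 2y4 ≥ -9
  y2 + 4y3 + y4 ≥ 6
  y1, y2, y3, y4 ≥ 0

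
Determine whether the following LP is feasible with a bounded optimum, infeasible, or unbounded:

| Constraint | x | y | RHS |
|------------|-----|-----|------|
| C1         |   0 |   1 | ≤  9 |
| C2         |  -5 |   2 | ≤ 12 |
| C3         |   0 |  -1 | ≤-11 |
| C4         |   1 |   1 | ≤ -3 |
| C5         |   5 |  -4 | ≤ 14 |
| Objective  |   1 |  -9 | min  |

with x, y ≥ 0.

Infeasible (no feasible solution exists)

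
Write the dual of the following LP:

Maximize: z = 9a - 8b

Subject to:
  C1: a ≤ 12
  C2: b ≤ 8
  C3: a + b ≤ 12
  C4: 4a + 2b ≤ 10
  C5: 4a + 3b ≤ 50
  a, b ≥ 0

Primal max cᵀx s.t. Ax ≤ b, x ≥ 0  →  Dual min bᵀy s.t. Aᵀy ≥ c, y ≥ 0.

Minimize: z = 12y1 + 8y2 + 12y3 + 10y4 + 50y5

Subject to:
  y1 + y3 + 4y4 + 4y5 ≥ 9
  y2 + y3 + 2y4 + 3y5 ≥ -8
  y1, y2, y3, y4, y5 ≥ 0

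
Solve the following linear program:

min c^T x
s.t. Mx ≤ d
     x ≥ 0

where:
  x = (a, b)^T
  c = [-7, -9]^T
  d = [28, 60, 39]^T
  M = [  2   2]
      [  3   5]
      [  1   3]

Evaluate the objective at each vertex of the feasible region:
  z(0, 0) = 0
  z(14, 0) = -98
  z(5, 9) = -116  ←
  z(0, 12) = -108
The minimum is at a = 5, b = 9.

a = 5, b = 9, z = -116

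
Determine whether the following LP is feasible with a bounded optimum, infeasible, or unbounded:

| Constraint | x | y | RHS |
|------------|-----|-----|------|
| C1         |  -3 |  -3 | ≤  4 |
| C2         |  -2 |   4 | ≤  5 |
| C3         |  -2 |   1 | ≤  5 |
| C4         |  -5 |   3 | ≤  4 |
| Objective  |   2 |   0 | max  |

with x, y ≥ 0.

Unbounded (objective can increase without bound)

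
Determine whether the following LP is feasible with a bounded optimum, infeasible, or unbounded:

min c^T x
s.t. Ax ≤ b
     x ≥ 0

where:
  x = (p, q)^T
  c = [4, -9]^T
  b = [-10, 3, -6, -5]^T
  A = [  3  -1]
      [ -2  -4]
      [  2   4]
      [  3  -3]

Infeasible (no feasible solution exists)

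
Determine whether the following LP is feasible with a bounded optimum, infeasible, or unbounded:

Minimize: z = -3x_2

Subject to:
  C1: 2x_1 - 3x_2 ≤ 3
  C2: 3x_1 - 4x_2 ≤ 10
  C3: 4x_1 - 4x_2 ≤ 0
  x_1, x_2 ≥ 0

Unbounded (objective can decrease without bound)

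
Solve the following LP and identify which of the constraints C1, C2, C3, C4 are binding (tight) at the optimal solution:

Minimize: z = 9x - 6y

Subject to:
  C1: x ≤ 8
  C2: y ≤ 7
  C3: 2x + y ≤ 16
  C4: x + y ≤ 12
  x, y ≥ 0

At x = 0, y = 7, compute slack b - a·x for each constraint:
  C1: 8 − 0 = 8  (slack)
  C2: 7 − 7 = 0  (binding)
  C3: 16 − 7 = 9  (slack)
  C4: 12 − 7 = 5  (slack)

Optimal: x = 0, y = 7
Binding: C2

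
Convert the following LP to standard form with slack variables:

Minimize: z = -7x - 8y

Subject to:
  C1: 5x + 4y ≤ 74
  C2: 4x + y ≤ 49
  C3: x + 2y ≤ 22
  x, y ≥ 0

min z = -7x - 8y

s.t.
  5x + 4y + s1 = 74
  4x + y + s2 = 49
  x + 2y + s3 = 22
  x, y, s1, s2, s3 ≥ 0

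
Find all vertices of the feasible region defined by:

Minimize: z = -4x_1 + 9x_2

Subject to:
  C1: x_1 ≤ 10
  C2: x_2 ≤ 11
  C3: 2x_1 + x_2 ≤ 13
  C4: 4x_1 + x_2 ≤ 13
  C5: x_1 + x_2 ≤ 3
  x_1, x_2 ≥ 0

(0, 0), (3, 0), (0, 3)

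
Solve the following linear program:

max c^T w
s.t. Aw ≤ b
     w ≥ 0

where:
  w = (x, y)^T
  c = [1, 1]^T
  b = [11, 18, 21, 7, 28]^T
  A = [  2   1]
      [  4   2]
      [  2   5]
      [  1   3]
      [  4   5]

Evaluate the objective at each vertex of the feasible region:
  z(0, 0) = 0
  z(4.5, 0) = 4.5
  z(4, 1) = 5  ←
  z(0, 2.333) = 2.333
The maximum is at x = 4, y = 1.

x = 4, y = 1, z = 5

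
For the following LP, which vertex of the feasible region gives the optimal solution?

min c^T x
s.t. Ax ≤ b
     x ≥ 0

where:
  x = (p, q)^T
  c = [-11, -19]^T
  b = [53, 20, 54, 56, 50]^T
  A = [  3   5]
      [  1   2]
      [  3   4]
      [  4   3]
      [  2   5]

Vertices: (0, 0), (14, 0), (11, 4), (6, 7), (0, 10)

Evaluate the objective at each vertex of the feasible region:
  z(0, 0) = 0
  z(14, 0) = -154
  z(11, 4) = -197
  z(6, 7) = -199  ←
  z(0, 10) = -190
The minimum is at p = 6, q = 7.

(6, 7)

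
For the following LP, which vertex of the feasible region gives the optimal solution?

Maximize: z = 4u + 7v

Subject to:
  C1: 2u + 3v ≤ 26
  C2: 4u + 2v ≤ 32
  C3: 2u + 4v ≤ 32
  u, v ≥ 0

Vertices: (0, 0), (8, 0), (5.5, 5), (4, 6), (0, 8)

Evaluate the objective at each vertex of the feasible region:
  z(0, 0) = 0
  z(8, 0) = 32
  z(5.5, 5) = 57
  z(4, 6) = 58  ←
  z(0, 8) = 56
The maximum is at u = 4, v = 6.

(4, 6)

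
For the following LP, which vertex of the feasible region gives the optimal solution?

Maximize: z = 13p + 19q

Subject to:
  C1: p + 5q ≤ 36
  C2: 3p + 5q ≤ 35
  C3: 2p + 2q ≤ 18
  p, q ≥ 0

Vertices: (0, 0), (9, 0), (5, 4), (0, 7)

Evaluate the objective at each vertex of the feasible region:
  z(0, 0) = 0
  z(9, 0) = 117
  z(5, 4) = 141  ←
  z(0, 7) = 133
The maximum is at p = 5, q = 4.

(5, 4)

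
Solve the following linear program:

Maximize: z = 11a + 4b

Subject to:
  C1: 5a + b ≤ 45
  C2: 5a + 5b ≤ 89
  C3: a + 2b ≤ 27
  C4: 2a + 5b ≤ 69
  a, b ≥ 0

Evaluate the objective at each vertex of the feasible region:
  z(0, 0) = 0
  z(9, 0) = 99
  z(7, 10) = 117  ←
  z(0, 13.5) = 54
The maximum is at a = 7, b = 10.

a = 7, b = 10, z = 117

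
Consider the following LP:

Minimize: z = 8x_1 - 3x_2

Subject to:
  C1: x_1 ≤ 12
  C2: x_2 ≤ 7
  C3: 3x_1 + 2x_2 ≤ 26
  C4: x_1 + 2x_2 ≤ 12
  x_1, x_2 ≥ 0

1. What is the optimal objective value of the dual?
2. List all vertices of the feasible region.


1. -18
2. (0, 0), (8.667, 0), (7, 2.5), (0, 6)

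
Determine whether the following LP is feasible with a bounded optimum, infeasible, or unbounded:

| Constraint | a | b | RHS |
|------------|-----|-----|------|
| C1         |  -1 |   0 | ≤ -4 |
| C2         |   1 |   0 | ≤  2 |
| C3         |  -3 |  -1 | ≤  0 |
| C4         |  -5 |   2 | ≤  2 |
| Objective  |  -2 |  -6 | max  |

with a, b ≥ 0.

Infeasible (no feasible solution exists)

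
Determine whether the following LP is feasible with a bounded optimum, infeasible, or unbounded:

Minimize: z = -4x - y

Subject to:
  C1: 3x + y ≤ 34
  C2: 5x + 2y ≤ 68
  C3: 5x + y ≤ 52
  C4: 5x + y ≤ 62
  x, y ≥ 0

Feasible with a bounded optimal solution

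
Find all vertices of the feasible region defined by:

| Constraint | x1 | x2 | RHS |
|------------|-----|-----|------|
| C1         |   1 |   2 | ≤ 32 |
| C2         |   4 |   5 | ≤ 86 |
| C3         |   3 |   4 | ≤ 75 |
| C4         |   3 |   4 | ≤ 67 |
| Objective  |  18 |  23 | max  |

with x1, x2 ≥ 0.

(0, 0), (21.5, 0), (9, 10), (3, 14.5), (0, 16)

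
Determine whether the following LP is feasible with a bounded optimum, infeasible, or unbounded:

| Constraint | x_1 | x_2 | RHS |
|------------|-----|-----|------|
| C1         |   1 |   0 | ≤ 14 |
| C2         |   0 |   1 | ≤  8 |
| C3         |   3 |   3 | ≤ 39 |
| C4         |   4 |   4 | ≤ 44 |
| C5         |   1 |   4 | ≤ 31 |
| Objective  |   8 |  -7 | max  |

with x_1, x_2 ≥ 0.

Feasible with a bounded optimal solution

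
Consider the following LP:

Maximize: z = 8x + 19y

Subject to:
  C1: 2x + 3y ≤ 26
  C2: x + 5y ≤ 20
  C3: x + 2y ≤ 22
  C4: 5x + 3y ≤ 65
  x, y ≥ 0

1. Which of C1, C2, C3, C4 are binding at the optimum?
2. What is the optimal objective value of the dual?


1. C1, C2
2. 118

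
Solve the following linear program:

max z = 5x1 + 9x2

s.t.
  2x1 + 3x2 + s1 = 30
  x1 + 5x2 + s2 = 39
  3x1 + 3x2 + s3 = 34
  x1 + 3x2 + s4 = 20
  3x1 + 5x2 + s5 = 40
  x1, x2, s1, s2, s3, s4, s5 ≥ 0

Evaluate the objective at each vertex of the feasible region:
  z(0, 0) = 0
  z(11.33, 0) = 56.67
  z(8.333, 3) = 68.67
  z(5, 5) = 70  ←
  z(0, 6.667) = 60
The maximum is at x1 = 5, x2 = 5.

x1 = 5, x2 = 5, z = 70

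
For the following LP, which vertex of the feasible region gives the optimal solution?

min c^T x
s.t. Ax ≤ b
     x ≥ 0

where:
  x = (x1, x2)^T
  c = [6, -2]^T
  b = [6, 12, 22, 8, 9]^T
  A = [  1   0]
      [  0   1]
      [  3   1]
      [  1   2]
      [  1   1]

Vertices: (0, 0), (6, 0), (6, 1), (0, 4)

Evaluate the objective at each vertex of the feasible region:
  z(0, 0) = 0
  z(6, 0) = 36
  z(6, 1) = 34
  z(0, 4) = -8  ←
The minimum is at x1 = 0, x2 = 4.

(0, 4)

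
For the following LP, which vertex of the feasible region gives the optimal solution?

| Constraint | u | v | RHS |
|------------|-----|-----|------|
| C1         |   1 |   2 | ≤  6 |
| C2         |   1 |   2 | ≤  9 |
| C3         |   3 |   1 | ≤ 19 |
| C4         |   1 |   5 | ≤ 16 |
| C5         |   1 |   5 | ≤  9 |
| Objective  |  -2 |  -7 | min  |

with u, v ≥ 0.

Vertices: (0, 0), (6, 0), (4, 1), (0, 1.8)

Evaluate the objective at each vertex of the feasible region:
  z(0, 0) = 0
  z(6, 0) = -12
  z(4, 1) = -15  ←
  z(0, 1.8) = -12.6
The minimum is at u = 4, v = 1.

(4, 1)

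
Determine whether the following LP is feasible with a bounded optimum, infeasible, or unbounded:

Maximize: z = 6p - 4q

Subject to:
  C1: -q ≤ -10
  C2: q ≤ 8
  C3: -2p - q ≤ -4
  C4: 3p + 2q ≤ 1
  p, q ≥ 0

Infeasible (no feasible solution exists)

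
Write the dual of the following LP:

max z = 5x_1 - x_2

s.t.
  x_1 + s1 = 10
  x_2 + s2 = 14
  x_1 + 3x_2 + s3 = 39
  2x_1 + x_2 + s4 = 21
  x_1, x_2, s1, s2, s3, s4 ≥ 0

Primal max cᵀx s.t. Ax ≤ b, x ≥ 0  →  Dual min bᵀy s.t. Aᵀy ≥ c, y ≥ 0.

Minimize: z = 10y1 + 14y2 + 39y3 + 21y4

Subject to:
  y1 + y3 + 2y4 ≥ 5
  y2 + 3y3 + y4 ≥ -1
  y1, y2, y3, y4 ≥ 0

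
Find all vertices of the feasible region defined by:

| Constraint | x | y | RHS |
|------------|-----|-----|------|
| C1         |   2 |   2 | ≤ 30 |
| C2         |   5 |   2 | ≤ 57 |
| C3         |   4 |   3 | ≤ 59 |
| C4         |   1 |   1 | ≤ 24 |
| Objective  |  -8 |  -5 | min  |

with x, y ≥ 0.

(0, 0), (11.4, 0), (9, 6), (0, 15)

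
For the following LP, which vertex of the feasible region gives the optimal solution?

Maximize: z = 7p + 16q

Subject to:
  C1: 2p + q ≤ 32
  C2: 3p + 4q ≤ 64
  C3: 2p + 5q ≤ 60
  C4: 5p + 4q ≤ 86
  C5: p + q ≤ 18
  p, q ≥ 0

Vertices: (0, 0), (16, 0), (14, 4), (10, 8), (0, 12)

Evaluate the objective at each vertex of the feasible region:
  z(0, 0) = 0
  z(16, 0) = 112
  z(14, 4) = 162
  z(10, 8) = 198  ←
  z(0, 12) = 192
The maximum is at p = 10, q = 8.

(10, 8)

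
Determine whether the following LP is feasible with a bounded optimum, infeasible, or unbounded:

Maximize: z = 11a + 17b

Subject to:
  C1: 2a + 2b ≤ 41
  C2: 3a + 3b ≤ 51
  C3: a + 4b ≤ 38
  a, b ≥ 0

Feasible with a bounded optimal solution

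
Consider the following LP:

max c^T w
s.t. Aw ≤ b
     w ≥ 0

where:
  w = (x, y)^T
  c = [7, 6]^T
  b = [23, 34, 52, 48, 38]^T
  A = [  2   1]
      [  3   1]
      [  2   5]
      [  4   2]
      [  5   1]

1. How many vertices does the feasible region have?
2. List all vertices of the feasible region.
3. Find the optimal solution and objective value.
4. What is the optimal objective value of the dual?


1. 4
2. (0, 0), (7.6, 0), (6, 8), (0, 10.4)
3. x = 6, y = 8, z = 90
4. 90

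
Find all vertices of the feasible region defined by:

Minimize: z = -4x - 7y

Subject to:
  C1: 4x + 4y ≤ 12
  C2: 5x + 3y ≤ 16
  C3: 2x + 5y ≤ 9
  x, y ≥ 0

(0, 0), (3, 0), (2, 1), (0, 1.8)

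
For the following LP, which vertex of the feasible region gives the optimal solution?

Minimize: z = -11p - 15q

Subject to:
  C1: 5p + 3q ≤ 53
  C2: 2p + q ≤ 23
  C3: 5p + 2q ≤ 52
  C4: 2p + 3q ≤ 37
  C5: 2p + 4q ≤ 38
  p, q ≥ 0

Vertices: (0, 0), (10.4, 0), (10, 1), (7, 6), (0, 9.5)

Evaluate the objective at each vertex of the feasible region:
  z(0, 0) = 0
  z(10.4, 0) = -114.4
  z(10, 1) = -125
  z(7, 6) = -167  ←
  z(0, 9.5) = -142.5
The minimum is at p = 7, q = 6.

(7, 6)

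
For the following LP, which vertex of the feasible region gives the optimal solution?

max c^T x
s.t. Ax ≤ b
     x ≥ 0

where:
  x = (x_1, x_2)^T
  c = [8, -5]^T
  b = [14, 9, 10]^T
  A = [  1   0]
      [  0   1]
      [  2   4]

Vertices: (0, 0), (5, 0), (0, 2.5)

Evaluate the objective at each vertex of the feasible region:
  z(0, 0) = 0
  z(5, 0) = 40  ←
  z(0, 2.5) = -12.5
The maximum is at x_1 = 5, x_2 = 0.

(5, 0)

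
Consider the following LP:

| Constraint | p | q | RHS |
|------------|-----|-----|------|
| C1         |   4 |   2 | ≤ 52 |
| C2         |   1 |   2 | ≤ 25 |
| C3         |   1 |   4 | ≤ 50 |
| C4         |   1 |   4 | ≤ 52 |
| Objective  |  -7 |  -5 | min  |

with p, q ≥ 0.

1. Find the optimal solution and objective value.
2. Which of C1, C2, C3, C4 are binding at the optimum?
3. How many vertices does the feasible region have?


1. p = 9, q = 8, z = -103
2. C1, C2
3. 4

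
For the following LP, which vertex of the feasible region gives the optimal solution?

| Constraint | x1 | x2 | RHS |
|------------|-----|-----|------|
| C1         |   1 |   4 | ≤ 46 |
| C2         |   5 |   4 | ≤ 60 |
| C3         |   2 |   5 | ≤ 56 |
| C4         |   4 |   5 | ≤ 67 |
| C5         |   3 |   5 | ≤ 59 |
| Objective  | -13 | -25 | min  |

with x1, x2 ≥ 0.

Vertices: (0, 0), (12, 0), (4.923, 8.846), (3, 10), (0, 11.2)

Evaluate the objective at each vertex of the feasible region:
  z(0, 0) = 0
  z(12, 0) = -156
  z(4.923, 8.846) = -285.2
  z(3, 10) = -289  ←
  z(0, 11.2) = -280
The minimum is at x1 = 3, x2 = 10.

(3, 10)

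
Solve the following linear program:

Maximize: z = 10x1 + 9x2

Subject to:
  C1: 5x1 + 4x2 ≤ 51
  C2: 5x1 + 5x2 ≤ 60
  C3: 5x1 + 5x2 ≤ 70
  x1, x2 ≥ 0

Evaluate the objective at each vertex of the feasible region:
  z(0, 0) = 0
  z(10.2, 0) = 102
  z(3, 9) = 111  ←
  z(0, 12) = 108
The maximum is at x1 = 3, x2 = 9.

x1 = 3, x2 = 9, z = 111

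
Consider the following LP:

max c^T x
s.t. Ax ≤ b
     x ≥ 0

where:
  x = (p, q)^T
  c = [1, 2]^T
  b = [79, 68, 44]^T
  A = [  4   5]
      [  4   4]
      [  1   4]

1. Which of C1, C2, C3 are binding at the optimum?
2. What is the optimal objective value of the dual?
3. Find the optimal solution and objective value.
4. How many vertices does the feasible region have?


1. C2, C3
2. 26
3. p = 8, q = 9, z = 26
4. 4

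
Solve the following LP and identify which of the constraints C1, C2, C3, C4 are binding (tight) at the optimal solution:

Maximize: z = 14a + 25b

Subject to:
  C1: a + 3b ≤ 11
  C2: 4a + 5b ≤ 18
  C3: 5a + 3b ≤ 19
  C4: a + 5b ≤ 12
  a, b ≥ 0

At a = 2, b = 2, compute slack b - a·x for each constraint:
  C1: 11 − 8 = 3  (slack)
  C2: 18 − 18 = 0  (binding)
  C3: 19 − 16 = 3  (slack)
  C4: 12 − 12 = 0  (binding)

Optimal: a = 2, b = 2
Binding: C2, C4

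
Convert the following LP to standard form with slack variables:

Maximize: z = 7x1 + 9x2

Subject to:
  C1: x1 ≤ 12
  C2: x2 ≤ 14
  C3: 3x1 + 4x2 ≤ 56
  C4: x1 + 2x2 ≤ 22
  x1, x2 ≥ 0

max z = 7x1 + 9x2

s.t.
  x1 + s1 = 12
  x2 + s2 = 14
  3x1 + 4x2 + s3 = 56
  x1 + 2x2 + s4 = 22
  x1, x2, s1, s2, s3, s4 ≥ 0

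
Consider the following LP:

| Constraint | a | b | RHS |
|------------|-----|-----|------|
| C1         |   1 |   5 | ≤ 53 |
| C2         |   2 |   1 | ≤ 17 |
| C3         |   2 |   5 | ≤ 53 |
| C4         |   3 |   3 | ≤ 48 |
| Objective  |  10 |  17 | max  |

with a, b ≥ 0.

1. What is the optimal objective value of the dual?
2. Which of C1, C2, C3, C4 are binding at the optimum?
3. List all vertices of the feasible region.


1. 193
2. C2, C3
3. (0, 0), (8.5, 0), (4, 9), (0, 10.6)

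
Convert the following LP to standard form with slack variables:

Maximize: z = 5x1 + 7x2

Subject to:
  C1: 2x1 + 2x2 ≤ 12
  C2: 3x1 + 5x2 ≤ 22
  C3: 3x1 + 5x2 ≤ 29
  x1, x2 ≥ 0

max z = 5x1 + 7x2

s.t.
  2x1 + 2x2 + s1 = 12
  3x1 + 5x2 + s2 = 22
  3x1 + 5x2 + s3 = 29
  x1, x2, s1, s2, s3 ≥ 0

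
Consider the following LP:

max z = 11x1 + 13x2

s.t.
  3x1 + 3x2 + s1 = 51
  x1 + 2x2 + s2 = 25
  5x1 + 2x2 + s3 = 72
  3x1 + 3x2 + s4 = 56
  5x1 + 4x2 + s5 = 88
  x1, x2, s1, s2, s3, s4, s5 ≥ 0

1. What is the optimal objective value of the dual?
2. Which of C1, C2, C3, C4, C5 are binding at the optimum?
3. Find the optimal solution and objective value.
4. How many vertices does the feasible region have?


1. 203
2. C1, C2
3. x1 = 9, x2 = 8, z = 203
4. 5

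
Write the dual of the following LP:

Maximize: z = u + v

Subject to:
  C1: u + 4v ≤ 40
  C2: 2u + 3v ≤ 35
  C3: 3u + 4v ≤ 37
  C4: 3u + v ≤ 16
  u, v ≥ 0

Primal max cᵀx s.t. Ax ≤ b, x ≥ 0  →  Dual min bᵀy s.t. Aᵀy ≥ c, y ≥ 0.

Minimize: z = 40y1 + 35y2 + 37y3 + 16y4

Subject to:
  y1 + 2y2 + 3y3 + 3y4 ≥ 1
  4y1 + 3y2 + 4y3 + y4 ≥ 1
  y1, y2, y3, y4 ≥ 0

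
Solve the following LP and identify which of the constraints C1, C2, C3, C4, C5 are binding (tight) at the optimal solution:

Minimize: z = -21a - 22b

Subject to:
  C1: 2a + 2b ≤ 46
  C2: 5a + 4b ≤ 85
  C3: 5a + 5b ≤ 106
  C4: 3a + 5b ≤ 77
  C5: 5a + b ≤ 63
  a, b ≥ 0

At a = 9, b = 10, compute slack b - a·x for each constraint:
  C1: 46 − 38 = 8  (slack)
  C2: 85 − 85 = 0  (binding)
  C3: 106 − 95 = 11  (slack)
  C4: 77 − 77 = 0  (binding)
  C5: 63 − 55 = 8  (slack)

Optimal: a = 9, b = 10
Binding: C2, C4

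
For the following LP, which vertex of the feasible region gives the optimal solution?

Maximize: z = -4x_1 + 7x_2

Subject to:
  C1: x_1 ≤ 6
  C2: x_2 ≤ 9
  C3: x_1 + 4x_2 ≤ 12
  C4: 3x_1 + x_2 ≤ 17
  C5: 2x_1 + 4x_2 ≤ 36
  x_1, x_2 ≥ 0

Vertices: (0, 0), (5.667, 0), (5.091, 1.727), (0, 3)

Evaluate the objective at each vertex of the feasible region:
  z(0, 0) = 0
  z(5.667, 0) = -22.67
  z(5.091, 1.727) = -8.273
  z(0, 3) = 21  ←
The maximum is at x_1 = 0, x_2 = 3.

(0, 3)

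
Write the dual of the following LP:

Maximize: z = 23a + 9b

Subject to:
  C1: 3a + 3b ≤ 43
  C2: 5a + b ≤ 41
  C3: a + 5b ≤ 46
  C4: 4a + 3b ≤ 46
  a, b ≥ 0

Primal max cᵀx s.t. Ax ≤ b, x ≥ 0  →  Dual min bᵀy s.t. Aᵀy ≥ c, y ≥ 0.

Minimize: z = 43y1 + 41y2 + 46y3 + 46y4

Subject to:
  3y1 + 5y2 + y3 + 4y4 ≥ 23
  3y1 + y2 + 5y3 + 3y4 ≥ 9
  y1, y2, y3, y4 ≥ 0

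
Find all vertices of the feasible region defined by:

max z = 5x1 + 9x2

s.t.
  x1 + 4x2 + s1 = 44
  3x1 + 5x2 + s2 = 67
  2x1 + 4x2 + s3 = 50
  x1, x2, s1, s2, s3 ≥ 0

(0, 0), (22.33, 0), (9, 8), (6, 9.5), (0, 11)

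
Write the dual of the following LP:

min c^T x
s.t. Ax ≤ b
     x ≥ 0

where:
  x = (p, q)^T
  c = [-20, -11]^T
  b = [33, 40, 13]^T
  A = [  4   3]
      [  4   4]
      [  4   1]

Primal min cᵀx s.t. Ax ≤ b, x ≥ 0  →  Dual max −bᵀy s.t. Aᵀy ≥ −c, y ≥ 0.

Maximize: z = -33y1 - 40y2 - 13y3

Subject to:
  4y1 + 4y2 + 4y3 ≥ 20
  3y1 + 4y2 + y3 ≥ 11
  y1, y2, y3 ≥ 0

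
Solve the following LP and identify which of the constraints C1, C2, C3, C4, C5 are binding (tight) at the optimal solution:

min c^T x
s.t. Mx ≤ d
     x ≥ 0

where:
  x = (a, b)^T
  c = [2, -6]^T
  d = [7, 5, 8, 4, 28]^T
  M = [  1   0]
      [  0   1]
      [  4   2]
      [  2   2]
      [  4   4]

At a = 0, b = 2, compute slack b - a·x for each constraint:
  C1: 7 − 0 = 7  (slack)
  C2: 5 − 2 = 3  (slack)
  C3: 8 − 4 = 4  (slack)
  C4: 4 − 4 = 0  (binding)
  C5: 28 − 8 = 20  (slack)

Optimal: a = 0, b = 2
Binding: C4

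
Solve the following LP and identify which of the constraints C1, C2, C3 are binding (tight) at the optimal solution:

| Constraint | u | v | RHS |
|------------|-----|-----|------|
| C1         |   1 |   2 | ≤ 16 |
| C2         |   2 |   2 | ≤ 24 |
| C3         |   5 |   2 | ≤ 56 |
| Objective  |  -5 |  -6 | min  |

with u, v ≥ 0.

At u = 8, v = 4, compute slack b - a·x for each constraint:
  C1: 16 − 16 = 0  (binding)
  C2: 24 − 24 = 0  (binding)
  C3: 56 − 48 = 8  (slack)

Optimal: u = 8, v = 4
Binding: C1, C2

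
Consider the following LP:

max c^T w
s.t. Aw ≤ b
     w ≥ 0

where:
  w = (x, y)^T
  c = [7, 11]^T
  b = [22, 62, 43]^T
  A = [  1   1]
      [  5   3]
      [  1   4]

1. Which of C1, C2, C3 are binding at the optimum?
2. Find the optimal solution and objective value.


1. C2, C3
2. x = 7, y = 9, z = 148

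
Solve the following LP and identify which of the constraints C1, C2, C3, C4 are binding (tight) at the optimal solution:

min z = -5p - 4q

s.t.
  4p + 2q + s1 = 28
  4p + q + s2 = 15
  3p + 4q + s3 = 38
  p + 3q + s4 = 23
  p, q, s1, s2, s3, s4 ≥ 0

At p = 2, q = 7, compute slack b - a·x for each constraint:
  C1: 28 − 22 = 6  (slack)
  C2: 15 − 15 = 0  (binding)
  C3: 38 − 34 = 4  (slack)
  C4: 23 − 23 = 0  (binding)

Optimal: p = 2, q = 7
Binding: C2, C4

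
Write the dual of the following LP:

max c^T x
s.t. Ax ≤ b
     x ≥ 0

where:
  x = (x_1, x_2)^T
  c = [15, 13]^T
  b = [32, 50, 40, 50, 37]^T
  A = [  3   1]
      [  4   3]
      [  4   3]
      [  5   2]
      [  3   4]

Primal max cᵀx s.t. Ax ≤ b, x ≥ 0  →  Dual min bᵀy s.t. Aᵀy ≥ c, y ≥ 0.

Minimize: z = 32y1 + 50y2 + 40y3 + 50y4 + 37y5

Subject to:
  3y1 + 4y2 + 4y3 + 5y4 + 3y5 ≥ 15
  y1 + 3y2 + 3y3 + 2y4 + 4y5 ≥ 13
  y1, y2, y3, y4, y5 ≥ 0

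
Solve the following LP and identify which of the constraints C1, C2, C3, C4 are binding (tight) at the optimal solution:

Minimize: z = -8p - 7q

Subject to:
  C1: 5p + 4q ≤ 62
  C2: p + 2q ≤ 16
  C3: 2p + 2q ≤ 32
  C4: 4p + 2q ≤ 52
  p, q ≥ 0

At p = 10, q = 3, compute slack b - a·x for each constraint:
  C1: 62 − 62 = 0  (binding)
  C2: 16 − 16 = 0  (binding)
  C3: 32 − 26 = 6  (slack)
  C4: 52 − 46 = 6  (slack)

Optimal: p = 10, q = 3
Binding: C1, C2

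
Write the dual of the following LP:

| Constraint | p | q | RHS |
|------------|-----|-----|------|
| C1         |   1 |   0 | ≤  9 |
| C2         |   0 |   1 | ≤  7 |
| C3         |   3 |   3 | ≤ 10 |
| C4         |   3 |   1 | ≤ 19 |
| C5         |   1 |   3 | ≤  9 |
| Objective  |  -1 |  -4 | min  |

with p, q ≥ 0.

Primal min cᵀx s.t. Ax ≤ b, x ≥ 0  →  Dual max −bᵀy s.t. Aᵀy ≥ −c, y ≥ 0.

Maximize: z = -9y1 - 7y2 - 10y3 - 19y4 - 9y5

Subject to:
  y1 + 3y3 + 3y4 + y5 ≥ 1
  y2 + 3y3 + y4 + 3y5 ≥ 4
  y1, y2, y3, y4, y5 ≥ 0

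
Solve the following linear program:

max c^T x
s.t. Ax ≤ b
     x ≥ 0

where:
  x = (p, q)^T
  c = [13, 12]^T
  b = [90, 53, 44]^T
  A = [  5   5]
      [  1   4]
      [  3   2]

Evaluate the objective at each vertex of the feasible region:
  z(0, 0) = 0
  z(14.67, 0) = 190.7
  z(8, 10) = 224  ←
  z(6.333, 11.67) = 222.3
  z(0, 13.25) = 159
The maximum is at p = 8, q = 10.

p = 8, q = 10, z = 224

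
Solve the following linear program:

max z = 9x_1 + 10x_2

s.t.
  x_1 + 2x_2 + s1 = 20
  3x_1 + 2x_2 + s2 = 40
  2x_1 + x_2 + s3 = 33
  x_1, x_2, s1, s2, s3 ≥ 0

Evaluate the objective at each vertex of the feasible region:
  z(0, 0) = 0
  z(13.33, 0) = 120
  z(10, 5) = 140  ←
  z(0, 10) = 100
The maximum is at x_1 = 10, x_2 = 5.

x_1 = 10, x_2 = 5, z = 140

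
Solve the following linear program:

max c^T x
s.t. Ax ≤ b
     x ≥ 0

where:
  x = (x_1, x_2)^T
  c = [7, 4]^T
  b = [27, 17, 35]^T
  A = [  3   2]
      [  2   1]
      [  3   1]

Evaluate the objective at each vertex of the feasible region:
  z(0, 0) = 0
  z(8.5, 0) = 59.5
  z(7, 3) = 61  ←
  z(0, 13.5) = 54
The maximum is at x_1 = 7, x_2 = 3.

x_1 = 7, x_2 = 3, z = 61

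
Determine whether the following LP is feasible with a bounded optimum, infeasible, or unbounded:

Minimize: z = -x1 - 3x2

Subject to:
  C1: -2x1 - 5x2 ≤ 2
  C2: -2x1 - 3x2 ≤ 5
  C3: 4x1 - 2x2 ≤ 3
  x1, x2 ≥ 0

Unbounded (objective can decrease without bound)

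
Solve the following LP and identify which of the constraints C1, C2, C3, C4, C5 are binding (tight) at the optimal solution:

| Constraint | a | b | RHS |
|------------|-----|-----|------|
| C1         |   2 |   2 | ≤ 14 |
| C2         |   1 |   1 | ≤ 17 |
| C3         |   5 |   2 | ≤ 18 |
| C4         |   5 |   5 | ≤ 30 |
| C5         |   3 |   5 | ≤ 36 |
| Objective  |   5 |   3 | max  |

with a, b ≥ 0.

At a = 2, b = 4, compute slack b - a·x for each constraint:
  C1: 14 − 12 = 2  (slack)
  C2: 17 − 6 = 11  (slack)
  C3: 18 − 18 = 0  (binding)
  C4: 30 − 30 = 0  (binding)
  C5: 36 − 26 = 10  (slack)

Optimal: a = 2, b = 4
Binding: C3, C4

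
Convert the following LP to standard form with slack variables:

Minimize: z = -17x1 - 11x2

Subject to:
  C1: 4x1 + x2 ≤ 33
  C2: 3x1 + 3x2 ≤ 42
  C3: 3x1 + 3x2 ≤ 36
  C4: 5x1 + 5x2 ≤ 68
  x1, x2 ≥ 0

min z = -17x1 - 11x2

s.t.
  4x1 + x2 + s1 = 33
  3x1 + 3x2 + s2 = 42
  3x1 + 3x2 + s3 = 36
  5x1 + 5x2 + s4 = 68
  x1, x2, s1, s2, s3, s4 ≥ 0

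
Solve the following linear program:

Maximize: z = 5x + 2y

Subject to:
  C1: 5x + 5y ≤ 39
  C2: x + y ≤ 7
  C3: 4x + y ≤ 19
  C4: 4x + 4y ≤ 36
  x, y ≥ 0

Evaluate the objective at each vertex of the feasible region:
  z(0, 0) = 0
  z(4.75, 0) = 23.75
  z(4, 3) = 26  ←
  z(0, 7) = 14
The maximum is at x = 4, y = 3.

x = 4, y = 3, z = 26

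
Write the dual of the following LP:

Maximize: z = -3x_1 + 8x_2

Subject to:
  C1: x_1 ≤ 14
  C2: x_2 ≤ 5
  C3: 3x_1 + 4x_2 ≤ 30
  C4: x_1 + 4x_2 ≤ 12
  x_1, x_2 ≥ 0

Primal max cᵀx s.t. Ax ≤ b, x ≥ 0  →  Dual min bᵀy s.t. Aᵀy ≥ c, y ≥ 0.

Minimize: z = 14y1 + 5y2 + 30y3 + 12y4

Subject to:
  y1 + 3y3 + y4 ≥ -3
  y2 + 4y3 + 4y4 ≥ 8
  y1, y2, y3, y4 ≥ 0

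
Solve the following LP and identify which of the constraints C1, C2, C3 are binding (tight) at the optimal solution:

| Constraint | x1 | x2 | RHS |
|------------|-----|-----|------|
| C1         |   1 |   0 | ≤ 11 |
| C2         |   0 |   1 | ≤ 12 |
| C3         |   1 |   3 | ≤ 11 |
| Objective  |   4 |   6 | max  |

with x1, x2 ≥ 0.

At x1 = 11, x2 = 0, compute slack b - a·x for each constraint:
  C1: 11 − 11 = 0  (binding)
  C2: 12 − 0 = 12  (slack)
  C3: 11 − 11 = 0  (binding)

Optimal: x1 = 11, x2 = 0
Binding: C1, C3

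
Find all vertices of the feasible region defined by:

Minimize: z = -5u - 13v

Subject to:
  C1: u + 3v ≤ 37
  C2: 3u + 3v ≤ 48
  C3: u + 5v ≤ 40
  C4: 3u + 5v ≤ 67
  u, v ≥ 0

(0, 0), (16, 0), (10, 6), (0, 8)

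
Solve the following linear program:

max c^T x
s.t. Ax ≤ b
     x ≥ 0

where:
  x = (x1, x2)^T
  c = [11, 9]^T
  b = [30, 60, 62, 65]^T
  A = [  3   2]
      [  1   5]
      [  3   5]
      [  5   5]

Evaluate the objective at each vertex of the feasible region:
  z(0, 0) = 0
  z(10, 0) = 110
  z(4, 9) = 125  ←
  z(1.5, 11.5) = 120
  z(1, 11.8) = 117.2
  z(0, 12) = 108
The maximum is at x1 = 4, x2 = 9.

x1 = 4, x2 = 9, z = 125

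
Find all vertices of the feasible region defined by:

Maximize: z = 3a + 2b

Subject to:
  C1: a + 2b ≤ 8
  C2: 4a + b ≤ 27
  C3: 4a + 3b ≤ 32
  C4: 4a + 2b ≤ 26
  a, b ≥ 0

(0, 0), (6.5, 0), (6, 1), (0, 4)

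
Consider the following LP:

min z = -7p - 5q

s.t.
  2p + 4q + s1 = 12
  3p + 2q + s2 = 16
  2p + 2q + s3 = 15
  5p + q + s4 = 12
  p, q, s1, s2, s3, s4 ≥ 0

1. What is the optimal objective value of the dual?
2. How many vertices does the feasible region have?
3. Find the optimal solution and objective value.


1. -24
2. 4
3. p = 2, q = 2, z = -24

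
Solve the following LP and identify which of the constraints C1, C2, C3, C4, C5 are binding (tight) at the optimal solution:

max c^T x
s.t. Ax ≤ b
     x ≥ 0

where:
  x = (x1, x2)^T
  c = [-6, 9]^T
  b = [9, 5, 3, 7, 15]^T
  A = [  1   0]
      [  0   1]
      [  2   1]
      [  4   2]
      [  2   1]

At x1 = 0, x2 = 3, compute slack b - a·x for each constraint:
  C1: 9 − 0 = 9  (slack)
  C2: 5 − 3 = 2  (slack)
  C3: 3 − 3 = 0  (binding)
  C4: 7 − 6 = 1  (slack)
  C5: 15 − 3 = 12  (slack)

Optimal: x1 = 0, x2 = 3
Binding: C3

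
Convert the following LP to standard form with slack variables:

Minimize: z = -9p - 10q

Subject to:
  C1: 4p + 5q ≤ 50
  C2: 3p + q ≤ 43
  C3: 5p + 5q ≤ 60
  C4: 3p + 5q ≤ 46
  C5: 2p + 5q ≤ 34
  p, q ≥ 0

min z = -9p - 10q

s.t.
  4p + 5q + s1 = 50
  3p + q + s2 = 43
  5p + 5q + s3 = 60
  3p + 5q + s4 = 46
  2p + 5q + s5 = 34
  p, q, s1, s2, s3, s4, s5 ≥ 0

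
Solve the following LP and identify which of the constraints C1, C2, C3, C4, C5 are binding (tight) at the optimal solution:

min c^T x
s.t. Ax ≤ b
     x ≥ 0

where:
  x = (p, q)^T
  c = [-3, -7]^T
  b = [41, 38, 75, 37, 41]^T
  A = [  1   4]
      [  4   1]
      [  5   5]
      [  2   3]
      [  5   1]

At p = 5, q = 9, compute slack b - a·x for each constraint:
  C1: 41 − 41 = 0  (binding)
  C2: 38 − 29 = 9  (slack)
  C3: 75 − 70 = 5  (slack)
  C4: 37 − 37 = 0  (binding)
  C5: 41 − 34 = 7  (slack)

Optimal: p = 5, q = 9
Binding: C1, C4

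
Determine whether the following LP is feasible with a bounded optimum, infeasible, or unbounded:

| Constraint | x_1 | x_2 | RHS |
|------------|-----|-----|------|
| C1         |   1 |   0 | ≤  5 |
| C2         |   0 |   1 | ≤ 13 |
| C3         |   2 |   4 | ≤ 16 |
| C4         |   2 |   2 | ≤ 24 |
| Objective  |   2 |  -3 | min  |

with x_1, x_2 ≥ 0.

Feasible with a bounded optimal solution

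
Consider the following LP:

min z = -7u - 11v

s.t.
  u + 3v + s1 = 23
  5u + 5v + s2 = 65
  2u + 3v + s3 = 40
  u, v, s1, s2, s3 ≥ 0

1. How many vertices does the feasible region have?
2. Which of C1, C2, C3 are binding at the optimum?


1. 4
2. C1, C2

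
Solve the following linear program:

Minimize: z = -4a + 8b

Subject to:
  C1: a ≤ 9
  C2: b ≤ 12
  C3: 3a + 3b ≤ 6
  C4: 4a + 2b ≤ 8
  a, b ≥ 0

Evaluate the objective at each vertex of the feasible region:
  z(0, 0) = 0
  z(2, 0) = -8  ←
  z(0, 2) = 16
The minimum is at a = 2, b = 0.

a = 2, b = 0, z = -8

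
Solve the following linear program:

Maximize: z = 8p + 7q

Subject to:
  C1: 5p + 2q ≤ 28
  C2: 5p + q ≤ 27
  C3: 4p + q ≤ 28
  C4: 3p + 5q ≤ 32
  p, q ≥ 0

Evaluate the objective at each vertex of the feasible region:
  z(0, 0) = 0
  z(5.4, 0) = 43.2
  z(5.2, 1) = 48.6
  z(4, 4) = 60  ←
  z(0, 6.4) = 44.8
The maximum is at p = 4, q = 4.

p = 4, q = 4, z = 60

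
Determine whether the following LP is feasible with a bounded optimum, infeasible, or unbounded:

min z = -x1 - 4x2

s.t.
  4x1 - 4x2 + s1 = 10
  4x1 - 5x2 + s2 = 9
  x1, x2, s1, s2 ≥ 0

Unbounded (objective can decrease without bound)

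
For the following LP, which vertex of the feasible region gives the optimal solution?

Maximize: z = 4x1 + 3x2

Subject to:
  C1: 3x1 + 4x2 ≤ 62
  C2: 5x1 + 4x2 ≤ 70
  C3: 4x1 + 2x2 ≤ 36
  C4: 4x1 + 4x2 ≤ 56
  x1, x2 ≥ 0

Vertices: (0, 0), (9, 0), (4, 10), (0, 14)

Evaluate the objective at each vertex of the feasible region:
  z(0, 0) = 0
  z(9, 0) = 36
  z(4, 10) = 46  ←
  z(0, 14) = 42
The maximum is at x1 = 4, x2 = 10.

(4, 10)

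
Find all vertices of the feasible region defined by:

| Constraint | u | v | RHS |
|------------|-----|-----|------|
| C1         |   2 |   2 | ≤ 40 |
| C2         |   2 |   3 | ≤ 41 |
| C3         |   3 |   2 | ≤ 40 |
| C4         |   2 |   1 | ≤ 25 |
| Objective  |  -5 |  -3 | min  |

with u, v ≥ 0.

(0, 0), (12.5, 0), (10, 5), (7.6, 8.6), (0, 13.67)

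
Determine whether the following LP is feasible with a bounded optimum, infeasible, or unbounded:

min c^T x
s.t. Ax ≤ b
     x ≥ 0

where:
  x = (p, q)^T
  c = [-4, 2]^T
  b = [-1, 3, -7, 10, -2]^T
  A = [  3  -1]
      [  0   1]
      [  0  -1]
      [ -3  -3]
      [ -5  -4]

Infeasible (no feasible solution exists)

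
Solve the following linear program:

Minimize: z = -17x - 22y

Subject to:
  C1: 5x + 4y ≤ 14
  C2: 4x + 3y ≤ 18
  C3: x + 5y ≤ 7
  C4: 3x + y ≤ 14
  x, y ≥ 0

Evaluate the objective at each vertex of the feasible region:
  z(0, 0) = 0
  z(2.8, 0) = -47.6
  z(2, 1) = -56  ←
  z(0, 1.4) = -30.8
The minimum is at x = 2, y = 1.

x = 2, y = 1, z = -56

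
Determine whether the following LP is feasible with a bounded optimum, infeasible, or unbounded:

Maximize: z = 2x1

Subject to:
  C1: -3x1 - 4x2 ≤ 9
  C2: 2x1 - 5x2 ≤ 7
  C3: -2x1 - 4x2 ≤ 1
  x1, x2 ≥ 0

Unbounded (objective can increase without bound)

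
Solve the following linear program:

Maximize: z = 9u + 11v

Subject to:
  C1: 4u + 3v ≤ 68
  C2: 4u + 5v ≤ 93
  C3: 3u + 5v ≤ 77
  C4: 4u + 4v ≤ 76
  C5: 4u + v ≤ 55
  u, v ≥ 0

Evaluate the objective at each vertex of the feasible region:
  z(0, 0) = 0
  z(13.75, 0) = 123.8
  z(12.12, 6.5) = 180.6
  z(11, 8) = 187
  z(9, 10) = 191  ←
  z(0, 15.4) = 169.4
The maximum is at u = 9, v = 10.

u = 9, v = 10, z = 191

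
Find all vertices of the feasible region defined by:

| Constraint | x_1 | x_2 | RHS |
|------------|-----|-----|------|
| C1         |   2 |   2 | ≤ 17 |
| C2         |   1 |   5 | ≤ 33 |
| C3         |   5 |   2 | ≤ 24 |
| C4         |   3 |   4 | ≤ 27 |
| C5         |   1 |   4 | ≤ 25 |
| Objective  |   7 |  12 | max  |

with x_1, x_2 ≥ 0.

(0, 0), (4.8, 0), (3, 4.5), (1, 6), (0, 6.25)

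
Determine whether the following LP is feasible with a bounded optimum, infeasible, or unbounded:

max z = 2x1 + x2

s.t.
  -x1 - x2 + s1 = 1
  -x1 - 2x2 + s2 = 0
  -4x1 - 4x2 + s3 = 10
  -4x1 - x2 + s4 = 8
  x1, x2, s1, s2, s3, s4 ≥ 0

Unbounded (objective can increase without bound)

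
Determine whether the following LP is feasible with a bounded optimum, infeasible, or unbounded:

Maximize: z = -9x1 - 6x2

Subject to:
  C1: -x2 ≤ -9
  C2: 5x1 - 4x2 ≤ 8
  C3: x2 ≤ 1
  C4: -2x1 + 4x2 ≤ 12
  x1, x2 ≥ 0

Infeasible (no feasible solution exists)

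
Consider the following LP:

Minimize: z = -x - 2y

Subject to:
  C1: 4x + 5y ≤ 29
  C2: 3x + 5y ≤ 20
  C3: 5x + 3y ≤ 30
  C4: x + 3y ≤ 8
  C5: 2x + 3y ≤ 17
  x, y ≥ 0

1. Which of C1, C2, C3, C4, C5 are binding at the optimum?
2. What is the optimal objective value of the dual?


1. C2, C4
2. -7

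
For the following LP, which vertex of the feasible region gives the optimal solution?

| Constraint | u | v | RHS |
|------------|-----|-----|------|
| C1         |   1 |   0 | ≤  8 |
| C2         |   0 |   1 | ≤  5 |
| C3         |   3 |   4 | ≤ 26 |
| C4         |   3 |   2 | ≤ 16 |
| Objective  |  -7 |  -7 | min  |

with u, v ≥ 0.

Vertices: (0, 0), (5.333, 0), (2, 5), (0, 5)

Evaluate the objective at each vertex of the feasible region:
  z(0, 0) = 0
  z(5.333, 0) = -37.33
  z(2, 5) = -49  ←
  z(0, 5) = -35
The minimum is at u = 2, v = 5.

(2, 5)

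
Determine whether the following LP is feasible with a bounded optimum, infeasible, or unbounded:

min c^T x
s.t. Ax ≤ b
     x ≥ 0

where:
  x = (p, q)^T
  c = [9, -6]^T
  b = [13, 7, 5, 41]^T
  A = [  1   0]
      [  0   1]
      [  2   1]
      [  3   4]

Feasible with a bounded optimal solution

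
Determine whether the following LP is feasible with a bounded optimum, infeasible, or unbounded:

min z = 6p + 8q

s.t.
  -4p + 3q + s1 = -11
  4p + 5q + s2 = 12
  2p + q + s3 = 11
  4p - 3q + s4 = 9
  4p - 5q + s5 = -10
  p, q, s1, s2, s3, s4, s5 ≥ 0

Infeasible (no feasible solution exists)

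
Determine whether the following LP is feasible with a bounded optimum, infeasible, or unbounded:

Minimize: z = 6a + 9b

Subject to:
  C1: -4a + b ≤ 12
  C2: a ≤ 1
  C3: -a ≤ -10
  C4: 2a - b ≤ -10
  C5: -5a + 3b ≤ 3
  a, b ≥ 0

Infeasible (no feasible solution exists)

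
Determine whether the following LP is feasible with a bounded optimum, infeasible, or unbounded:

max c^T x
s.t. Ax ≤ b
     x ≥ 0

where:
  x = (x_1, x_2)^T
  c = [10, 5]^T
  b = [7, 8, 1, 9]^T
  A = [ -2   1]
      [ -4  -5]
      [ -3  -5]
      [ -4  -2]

Unbounded (objective can increase without bound)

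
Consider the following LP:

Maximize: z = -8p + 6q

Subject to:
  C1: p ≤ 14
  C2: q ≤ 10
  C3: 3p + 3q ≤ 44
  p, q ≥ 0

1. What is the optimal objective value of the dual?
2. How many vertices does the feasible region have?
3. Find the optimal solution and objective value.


1. 60
2. 5
3. p = 0, q = 10, z = 60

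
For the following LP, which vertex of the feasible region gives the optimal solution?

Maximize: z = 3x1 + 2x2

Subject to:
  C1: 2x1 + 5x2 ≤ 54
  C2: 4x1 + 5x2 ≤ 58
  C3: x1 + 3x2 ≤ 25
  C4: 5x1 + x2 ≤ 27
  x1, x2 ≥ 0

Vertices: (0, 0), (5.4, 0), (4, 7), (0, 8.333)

Evaluate the objective at each vertex of the feasible region:
  z(0, 0) = 0
  z(5.4, 0) = 16.2
  z(4, 7) = 26  ←
  z(0, 8.333) = 16.67
The maximum is at x1 = 4, x2 = 7.

(4, 7)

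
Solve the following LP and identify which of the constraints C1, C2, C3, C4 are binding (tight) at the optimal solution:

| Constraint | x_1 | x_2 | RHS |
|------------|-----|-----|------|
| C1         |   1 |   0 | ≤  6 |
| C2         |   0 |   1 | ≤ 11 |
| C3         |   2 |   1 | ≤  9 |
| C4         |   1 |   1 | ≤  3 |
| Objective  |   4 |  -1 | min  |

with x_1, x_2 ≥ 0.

At x_1 = 0, x_2 = 3, compute slack b - a·x for each constraint:
  C1: 6 − 0 = 6  (slack)
  C2: 11 − 3 = 8  (slack)
  C3: 9 − 3 = 6  (slack)
  C4: 3 − 3 = 0  (binding)

Optimal: x_1 = 0, x_2 = 3
Binding: C4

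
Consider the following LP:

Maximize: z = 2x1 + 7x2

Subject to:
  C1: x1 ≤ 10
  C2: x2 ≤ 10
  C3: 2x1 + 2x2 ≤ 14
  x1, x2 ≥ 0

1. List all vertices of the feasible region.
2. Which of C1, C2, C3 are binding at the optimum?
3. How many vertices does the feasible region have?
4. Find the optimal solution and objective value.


1. (0, 0), (7, 0), (0, 7)
2. C3
3. 3
4. x1 = 0, x2 = 7, z = 49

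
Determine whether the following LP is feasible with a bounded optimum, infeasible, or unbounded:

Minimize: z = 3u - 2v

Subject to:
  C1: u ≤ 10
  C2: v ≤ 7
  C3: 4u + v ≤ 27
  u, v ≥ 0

Feasible with a bounded optimal solution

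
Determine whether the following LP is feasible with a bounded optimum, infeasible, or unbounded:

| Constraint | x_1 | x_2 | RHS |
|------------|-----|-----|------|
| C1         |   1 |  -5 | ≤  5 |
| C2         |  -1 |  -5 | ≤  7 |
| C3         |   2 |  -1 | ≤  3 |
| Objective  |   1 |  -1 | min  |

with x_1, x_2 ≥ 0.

Unbounded (objective can decrease without bound)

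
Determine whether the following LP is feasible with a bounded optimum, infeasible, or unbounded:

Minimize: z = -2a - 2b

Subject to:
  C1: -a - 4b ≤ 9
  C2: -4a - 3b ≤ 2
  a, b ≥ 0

Unbounded (objective can decrease without bound)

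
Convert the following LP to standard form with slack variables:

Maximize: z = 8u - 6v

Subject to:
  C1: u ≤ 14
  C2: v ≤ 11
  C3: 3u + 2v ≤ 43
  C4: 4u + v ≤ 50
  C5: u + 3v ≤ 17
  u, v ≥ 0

max z = 8u - 6v

s.t.
  u + s1 = 14
  v + s2 = 11
  3u + 2v + s3 = 43
  4u + v + s4 = 50
  u + 3v + s5 = 17
  u, v, s1, s2, s3, s4, s5 ≥ 0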